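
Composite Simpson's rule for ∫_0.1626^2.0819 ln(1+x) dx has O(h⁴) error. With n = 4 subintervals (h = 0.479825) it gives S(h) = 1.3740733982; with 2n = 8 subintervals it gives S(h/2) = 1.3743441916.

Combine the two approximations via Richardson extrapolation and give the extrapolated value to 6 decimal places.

1.374362

With r = 4 the leading error scales as h^4, so the weight is 2^4 = 16.
Weighted: 21.9895070656 − 1.3740733982 = 20.6154336674
R = 20.6154336674/15 = 1.3743622445
Correction |R − A(h/2)| = 1.805e-05; gap |A(h/2) − A(h)| = 2.708e-04.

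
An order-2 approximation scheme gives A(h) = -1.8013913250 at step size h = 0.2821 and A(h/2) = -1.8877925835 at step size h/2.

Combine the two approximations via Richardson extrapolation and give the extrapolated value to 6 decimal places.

With r = 2 the leading error scales as h^2, so the weight is 2^2 = 4.
Weighted: (-7.5511703340) − (-1.8013913250) = -5.7497790090
Denominator 4 − 1 = 3.
Extrapolated: (-5.7497790090) / 3 = -1.9165930030
Correction |R − A(h/2)| = 2.880e-02; gap |A(h/2) − A(h)| = 8.640e-02.

-1.916593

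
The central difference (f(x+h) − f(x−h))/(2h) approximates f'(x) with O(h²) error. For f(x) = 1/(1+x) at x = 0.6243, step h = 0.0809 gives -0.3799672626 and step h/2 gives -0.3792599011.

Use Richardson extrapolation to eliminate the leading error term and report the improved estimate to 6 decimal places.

With r = 2 the leading error scales as h^2, so the weight is 2^2 = 4.
4·(-0.3792599011) − (-0.3799672626) = -1.1370723418
Divide by 2^2 − 1 = 3.
(-1.1370723418) ÷ 3 = -0.3790241139
Gap between inputs: 7.074e-04; correction applied: +0.0002357872.

-0.379024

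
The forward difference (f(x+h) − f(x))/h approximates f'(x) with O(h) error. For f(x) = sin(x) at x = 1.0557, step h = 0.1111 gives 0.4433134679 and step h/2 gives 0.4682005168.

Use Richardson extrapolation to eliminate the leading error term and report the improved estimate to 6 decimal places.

With r = 1 the leading error scales as h^1, so the weight is 2^1 = 2.
2×0.4682005168 − 0.4433134679 = 0.4930875657
Extrapolated: 0.4930875657 / 1 = 0.4930875657
Correction |R − A(h/2)| = 2.489e-02; gap |A(h/2) − A(h)| = 2.489e-02.

0.493088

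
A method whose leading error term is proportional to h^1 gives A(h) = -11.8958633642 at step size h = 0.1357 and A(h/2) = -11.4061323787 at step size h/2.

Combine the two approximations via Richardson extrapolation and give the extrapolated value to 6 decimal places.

With r = 1 the leading error scales as h^1, so the weight is 2^1 = 2.
Weighted: (-22.8122647574) − (-11.8958633642) = -10.9164013932
Divide by 2^1 − 1 = 1.
(2×(-11.4061323787) − (-11.8958633642))/(2 − 1) = -10.9164013932

-10.916401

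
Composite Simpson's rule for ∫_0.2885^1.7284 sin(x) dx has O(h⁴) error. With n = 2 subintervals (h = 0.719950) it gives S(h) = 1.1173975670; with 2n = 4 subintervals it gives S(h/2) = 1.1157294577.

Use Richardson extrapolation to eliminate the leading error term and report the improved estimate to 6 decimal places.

1.115618

Leading term ∝ h^4; use weight 16 = 2^4.
Weighted: 17.8516713232 − 1.1173975670 = 16.7342737562
Denominator 16 − 1 = 15.
16.7342737562 ÷ 15 = 1.1156182504
Gap between inputs: 1.668e-03; correction applied: −0.0001112073.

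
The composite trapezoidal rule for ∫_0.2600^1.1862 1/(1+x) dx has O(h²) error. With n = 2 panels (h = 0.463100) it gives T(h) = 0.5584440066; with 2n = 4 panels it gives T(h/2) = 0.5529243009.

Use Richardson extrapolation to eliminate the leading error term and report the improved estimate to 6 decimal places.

Order 2 gives 2^r = 4 and 2^r − 1 = 3.
4*0.5529243009 = 2.2116972036; 2.2116972036 − 0.5584440066 = 1.6532531970
R = 1.6532531970/3 = 0.5510843990

0.551084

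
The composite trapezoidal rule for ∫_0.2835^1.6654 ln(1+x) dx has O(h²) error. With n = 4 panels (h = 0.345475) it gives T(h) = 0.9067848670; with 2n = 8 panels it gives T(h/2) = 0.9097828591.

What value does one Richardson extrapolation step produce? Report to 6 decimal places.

0.910782

Error is O(h^2); halving h shrinks it by 2^2 = 4.
2^2 × A(h/2) = 3.6391314364; minus A(h) gives 2.7323465694.
R = 2.7323465694/3 = 0.9107821898
Shift from A(h/2): +0.0009993307.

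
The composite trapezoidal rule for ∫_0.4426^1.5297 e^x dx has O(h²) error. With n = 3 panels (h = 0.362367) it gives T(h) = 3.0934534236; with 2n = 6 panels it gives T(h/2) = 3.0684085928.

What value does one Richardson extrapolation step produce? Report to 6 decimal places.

r = 2, so 2^r = 4.
4 × 3.0684085928 = 12.2736343712; subtract 3.0934534236 → 9.1801809476
Denominator 4 − 1 = 3.
(4 × 3.0684085928 − 3.0934534236)/(4 − 1) = 3.0600603159

3.060060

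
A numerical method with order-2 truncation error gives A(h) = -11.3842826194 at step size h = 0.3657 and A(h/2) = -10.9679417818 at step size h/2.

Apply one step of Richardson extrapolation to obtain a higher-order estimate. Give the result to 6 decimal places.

-10.829162

r = 2, so 2^r = 4.
Weighted: (-43.8717671272) − (-11.3842826194) = -32.4874845078
(-32.4874845078) ÷ 3 = -10.8291615026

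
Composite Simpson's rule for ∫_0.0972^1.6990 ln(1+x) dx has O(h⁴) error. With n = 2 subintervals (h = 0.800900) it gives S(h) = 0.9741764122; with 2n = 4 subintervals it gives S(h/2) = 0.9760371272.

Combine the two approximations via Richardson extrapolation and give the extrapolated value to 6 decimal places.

0.976161

r = 4: numerator weight 16, denominator 15.
16×0.9760371272 = 15.6165940352; subtract 0.9741764122 → 14.6424176230
14.6424176230 ÷ 15 = 0.9761611749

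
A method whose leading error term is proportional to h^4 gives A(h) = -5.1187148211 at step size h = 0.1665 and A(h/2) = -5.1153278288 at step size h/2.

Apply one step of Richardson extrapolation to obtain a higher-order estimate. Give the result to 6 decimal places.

-5.115102

r = 4, so 2^r = 16.
2^4 × A(h/2) = -81.8452452608; minus A(h) gives -76.7265304397.
Denominator 16 − 1 = 15.
(16 × (-5.1153278288) − (-5.1187148211))/(16 − 1) = -5.1151020293
Gap between inputs: 3.387e-03; correction applied: +0.0002257995.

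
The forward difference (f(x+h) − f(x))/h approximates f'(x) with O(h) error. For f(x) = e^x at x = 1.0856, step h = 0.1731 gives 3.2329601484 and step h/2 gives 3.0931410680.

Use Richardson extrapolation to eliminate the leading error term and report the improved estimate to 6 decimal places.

r = 1, so 2^r = 2.
2*3.0931410680 = 6.1862821360; subtract 3.2329601484 → 2.9533219876
(2*3.0931410680 − 3.2329601484)/(2 − 1) = 2.9533219876
Shift from A(h/2): −0.1398190804.

2.953322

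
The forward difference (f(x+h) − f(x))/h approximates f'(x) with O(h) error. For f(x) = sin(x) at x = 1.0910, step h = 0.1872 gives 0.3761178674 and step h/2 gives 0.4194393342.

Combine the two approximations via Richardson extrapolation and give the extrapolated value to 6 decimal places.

Leading term ∝ h^1; use weight 2 = 2^1.
2 × 0.4194393342 = 0.8388786684; subtract 0.3761178674 → 0.4627608010
(2 × 0.4194393342 − 0.3761178674)/(2 − 1) = 0.4627608010
Gap between inputs: 4.332e-02; correction applied: +0.0433214668.

0.462761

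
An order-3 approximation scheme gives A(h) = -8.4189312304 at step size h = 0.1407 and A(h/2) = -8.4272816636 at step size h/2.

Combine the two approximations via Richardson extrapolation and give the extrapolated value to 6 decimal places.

Error is O(h^3); halving h shrinks it by 2^3 = 8.
Numerator 8*A(h/2) − A(h) = 8*(-8.4272816636) − (-8.4189312304) = -58.9993220784
Divide by 2^3 − 1 = 7.
R = (-58.9993220784)/7 = -8.4284745826
Correction |R − A(h/2)| = 1.193e-03; gap |A(h/2) − A(h)| = 8.350e-03.

-8.428475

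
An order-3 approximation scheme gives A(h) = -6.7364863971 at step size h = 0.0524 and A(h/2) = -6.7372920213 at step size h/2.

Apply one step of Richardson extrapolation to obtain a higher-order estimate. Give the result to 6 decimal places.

-6.737407

Error is O(h^3); halving h shrinks it by 2^3 = 8.
Numerator 8*A(h/2) − A(h) = 8*(-6.7372920213) − (-6.7364863971) = -47.1618497733
(8*(-6.7372920213) − (-6.7364863971))/(8 − 1) = -6.7374071105
Correction |R − A(h/2)| = 1.151e-04; gap |A(h/2) − A(h)| = 8.056e-04.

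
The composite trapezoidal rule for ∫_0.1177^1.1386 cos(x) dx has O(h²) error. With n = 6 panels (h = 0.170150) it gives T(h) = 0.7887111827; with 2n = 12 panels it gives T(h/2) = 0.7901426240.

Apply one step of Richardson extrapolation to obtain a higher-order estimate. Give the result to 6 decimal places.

0.790620

Error is O(h^2); halving h shrinks it by 2^2 = 4.
Difference of the inputs: 0.7901426240 − 0.7887111827 = 0.0014314413
Divide by 2^2 − 1 = 3: 0.0014314413/3 = 0.0004771471
R = A(h/2) + (A(h/2) − A(h))/3 = 0.7901426240 + 0.0004771471 = 0.7906197711
Shift from A(h/2): +0.0004771471.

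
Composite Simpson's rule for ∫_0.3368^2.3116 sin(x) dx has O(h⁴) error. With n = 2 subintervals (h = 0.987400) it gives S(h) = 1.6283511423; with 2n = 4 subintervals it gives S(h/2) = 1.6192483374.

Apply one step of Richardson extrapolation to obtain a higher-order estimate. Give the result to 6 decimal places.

1.618641

Method order is 4; weight 2^4 = 16.
A(h/2) − A(h) = 1.6192483374 − 1.6283511423 = -0.0091028049
Correction (A(h/2) − A(h))/(16 − 1) = (-0.0091028049)/15 = -0.0006068537
R = 1.6192483374 − 0.0006068537 = 1.6186414837
Gap between inputs: 9.103e-03; correction applied: −0.0006068537.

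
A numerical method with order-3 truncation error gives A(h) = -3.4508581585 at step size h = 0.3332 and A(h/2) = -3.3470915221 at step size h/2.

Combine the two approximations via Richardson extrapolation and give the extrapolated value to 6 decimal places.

-3.332268

The method has order 3: 2^3 = 8.
2^3*A(h/2) = -26.7767321768; minus A(h) gives -23.3258740183.
(8*(-3.3470915221) − (-3.4508581585))/(8 − 1) = -3.3322677169
Correction |R − A(h/2)| = 1.482e-02; gap |A(h/2) − A(h)| = 1.038e-01.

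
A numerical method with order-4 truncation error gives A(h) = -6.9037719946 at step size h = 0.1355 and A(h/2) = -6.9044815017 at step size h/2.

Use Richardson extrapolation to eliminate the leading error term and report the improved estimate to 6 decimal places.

Order 4 gives 2^r = 16 and 2^r − 1 = 15.
Top: 16(-6.9044815017) − (-6.9037719946) = -103.5679320326
Denominator 16 − 1 = 15.
(16 × (-6.9044815017) − (-6.9037719946))/(16 − 1) = -6.9045288022
Gap between inputs: 7.095e-04; correction applied: −0.0000473005.

-6.904529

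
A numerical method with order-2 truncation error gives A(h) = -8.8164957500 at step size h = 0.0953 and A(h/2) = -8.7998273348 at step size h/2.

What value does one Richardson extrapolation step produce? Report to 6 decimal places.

-8.794271

Error is O(h^2); halving h shrinks it by 2^2 = 4.
2^2×A(h/2) = -35.1993093392; minus A(h) gives -26.3828135892.
Denominator 4 − 1 = 3.
So the Richardson estimate is -8.7942711964.
Gap between inputs: 1.667e-02; correction applied: +0.0055561384.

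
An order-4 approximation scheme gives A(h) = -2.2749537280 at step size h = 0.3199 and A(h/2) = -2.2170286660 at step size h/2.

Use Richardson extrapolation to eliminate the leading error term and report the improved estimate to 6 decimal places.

-2.213167

r = 4, so 2^r = 16.
Difference of the inputs: -2.2170286660 − (-2.2749537280) = 0.0579250620
Correction (A(h/2) − A(h))/(16 − 1) = 0.0579250620/15 = 0.0038616708
R = A(h/2) + (A(h/2) − A(h))/15 = -2.2170286660 + 0.0038616708 = -2.2131669952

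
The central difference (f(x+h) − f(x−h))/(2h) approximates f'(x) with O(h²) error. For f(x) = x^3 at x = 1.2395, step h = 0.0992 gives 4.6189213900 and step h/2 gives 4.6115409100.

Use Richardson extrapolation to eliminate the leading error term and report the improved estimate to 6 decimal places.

The method has order 2: 2^2 = 4.
Difference of the inputs: 4.6115409100 − 4.6189213900 = -0.0073804800
Divide by 2^2 − 1 = 3: (-0.0073804800)/3 = -0.0024601600
R = 4.6115409100 − 0.0024601600 = 4.6090807500

4.609081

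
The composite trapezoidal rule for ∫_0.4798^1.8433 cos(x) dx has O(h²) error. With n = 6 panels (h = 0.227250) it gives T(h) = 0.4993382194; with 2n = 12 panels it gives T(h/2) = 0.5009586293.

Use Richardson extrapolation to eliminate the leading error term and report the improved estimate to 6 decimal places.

r = 2: numerator weight 4, denominator 3.
A(h/2) − A(h) = 0.5009586293 − 0.4993382194 = 0.0016204099
Divide by 2^2 − 1 = 3: 0.0016204099/3 = 0.0005401366
R = A(h/2) + (A(h/2) − A(h))/3 = 0.5009586293 + 0.0005401366 = 0.5014987659
Correction |R − A(h/2)| = 5.401e-04; gap |A(h/2) − A(h)| = 1.620e-03.

0.501499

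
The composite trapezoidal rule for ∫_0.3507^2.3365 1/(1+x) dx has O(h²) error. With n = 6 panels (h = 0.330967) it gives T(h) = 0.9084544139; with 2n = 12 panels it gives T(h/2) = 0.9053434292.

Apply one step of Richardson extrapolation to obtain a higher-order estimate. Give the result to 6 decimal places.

0.904306

Method order is 2; weight 2^2 = 4.
4·0.9053434292 = 3.6213737168; 3.6213737168 − 0.9084544139 = 2.7129193029
R = 2.7129193029/3 = 0.9043064343
Correction |R − A(h/2)| = 1.037e-03; gap |A(h/2) − A(h)| = 3.111e-03.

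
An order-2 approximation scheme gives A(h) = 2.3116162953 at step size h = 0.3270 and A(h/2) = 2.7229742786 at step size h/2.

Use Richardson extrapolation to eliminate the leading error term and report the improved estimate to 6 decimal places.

2.860094

Leading term ∝ h^2; use weight 4 = 2^2.
Top: 4(2.7229742786) − (2.3116162953) = 8.5802808191
Divide by 2^2 − 1 = 3.
So the Richardson estimate is 2.8600936064.
Correction |R − A(h/2)| = 1.371e-01; gap |A(h/2) − A(h)| = 4.114e-01.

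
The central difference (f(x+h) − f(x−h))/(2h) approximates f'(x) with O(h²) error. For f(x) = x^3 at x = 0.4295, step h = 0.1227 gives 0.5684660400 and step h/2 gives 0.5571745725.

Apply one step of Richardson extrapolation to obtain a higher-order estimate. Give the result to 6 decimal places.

The method has order 2: 2^2 = 4.
A(h/2) − A(h) = 0.5571745725 − 0.5684660400 = -0.0112914675
Divide by 2^2 − 1 = 3: (-0.0112914675)/3 = -0.0037638225
R = A(h/2) + (A(h/2) − A(h))/3 = 0.5571745725 − 0.0037638225 = 0.5534107500
Gap between inputs: 1.129e-02; correction applied: −0.0037638225.

0.553411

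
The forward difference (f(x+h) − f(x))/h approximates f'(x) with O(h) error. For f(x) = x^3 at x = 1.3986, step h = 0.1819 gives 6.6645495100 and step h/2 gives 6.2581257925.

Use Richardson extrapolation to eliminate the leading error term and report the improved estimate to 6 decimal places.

Leading term ∝ h^1; use weight 2 = 2^1.
2·6.2581257925 = 12.5162515850; subtract 6.6645495100 → 5.8517020750
Extrapolated: 5.8517020750 / 1 = 5.8517020750
Correction |R − A(h/2)| = 4.064e-01; gap |A(h/2) − A(h)| = 4.064e-01.

5.851702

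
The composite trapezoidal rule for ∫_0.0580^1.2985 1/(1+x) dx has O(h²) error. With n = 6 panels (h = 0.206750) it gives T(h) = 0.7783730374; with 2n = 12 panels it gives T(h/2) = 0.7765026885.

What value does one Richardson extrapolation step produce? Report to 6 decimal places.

0.775879

With r = 2 the leading error scales as h^2, so the weight is 2^2 = 4.
4·0.7765026885 − 0.7783730374 = 2.3276377166
(4·0.7765026885 − 0.7783730374)/(4 − 1) = 0.7758792389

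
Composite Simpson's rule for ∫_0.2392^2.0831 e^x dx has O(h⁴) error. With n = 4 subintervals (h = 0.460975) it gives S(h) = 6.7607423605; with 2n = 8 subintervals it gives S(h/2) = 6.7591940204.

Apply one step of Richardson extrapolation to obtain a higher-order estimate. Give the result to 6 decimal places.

The method has order 4: 2^4 = 16.
Difference of the inputs: 6.7591940204 − 6.7607423605 = -0.0015483401
Correction (A(h/2) − A(h))/(16 − 1) = (-0.0015483401)/15 = -0.0001032227
R = 6.7591940204 − 0.0001032227 = 6.7590907977
Correction |R − A(h/2)| = 1.032e-04; gap |A(h/2) − A(h)| = 1.548e-03.

6.759091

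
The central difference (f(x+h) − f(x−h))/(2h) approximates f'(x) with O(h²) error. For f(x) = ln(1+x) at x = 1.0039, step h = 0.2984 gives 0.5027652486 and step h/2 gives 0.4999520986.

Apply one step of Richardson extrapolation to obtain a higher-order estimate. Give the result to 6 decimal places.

0.499014

r = 2: numerator weight 4, denominator 3.
Numerator 4×A(h/2) − A(h) = 4×0.4999520986 − 0.5027652486 = 1.4970431458
Extrapolated: 1.4970431458 / 3 = 0.4990143819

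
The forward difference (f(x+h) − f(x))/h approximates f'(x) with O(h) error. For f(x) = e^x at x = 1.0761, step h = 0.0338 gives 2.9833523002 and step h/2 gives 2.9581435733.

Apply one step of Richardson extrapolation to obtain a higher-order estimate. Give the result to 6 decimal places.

Error is O(h^1); halving h shrinks it by 2^1 = 2.
2 × 2.9581435733 − 2.9833523002 = 2.9329348464
Denominator 2 − 1 = 1.
Result: 2.9329348464
Shift from A(h/2): −0.0252087269.

2.932935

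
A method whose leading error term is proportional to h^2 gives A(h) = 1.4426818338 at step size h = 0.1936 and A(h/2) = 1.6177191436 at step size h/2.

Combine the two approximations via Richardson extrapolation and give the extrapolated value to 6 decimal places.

1.676065

Method order is 2; weight 2^2 = 4.
A(h/2) − A(h) = 1.6177191436 − 1.4426818338 = 0.1750373098
Divide by 2^2 − 1 = 3: 0.1750373098/3 = 0.0583457699
R = 1.6177191436 + 0.0583457699 = 1.6760649135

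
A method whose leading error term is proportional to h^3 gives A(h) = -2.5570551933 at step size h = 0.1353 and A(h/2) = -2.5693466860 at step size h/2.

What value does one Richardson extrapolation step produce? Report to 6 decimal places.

Order 3 gives 2^r = 8 and 2^r − 1 = 7.
Numerator 8·A(h/2) − A(h) = 8·(-2.5693466860) − (-2.5570551933) = -17.9977182947
Divide by 2^3 − 1 = 7.
(8·(-2.5693466860) − (-2.5570551933))/(8 − 1) = -2.5711026135
Shift from A(h/2): −0.0017559275.

-2.571103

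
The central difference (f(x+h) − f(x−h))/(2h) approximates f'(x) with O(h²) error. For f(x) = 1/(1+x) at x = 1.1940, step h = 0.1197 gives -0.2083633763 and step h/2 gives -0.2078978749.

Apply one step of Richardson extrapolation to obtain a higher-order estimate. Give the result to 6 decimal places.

-0.207743

r = 2: numerator weight 4, denominator 3.
Weighted: (-0.8315914996) − (-0.2083633763) = -0.6232281233
Divide by 2^2 − 1 = 3.
(-0.6232281233) ÷ 3 = -0.2077427078
Shift from A(h/2): +0.0001551671.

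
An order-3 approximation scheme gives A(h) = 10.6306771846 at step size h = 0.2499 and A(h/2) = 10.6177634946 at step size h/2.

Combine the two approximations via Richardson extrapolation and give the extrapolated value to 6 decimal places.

r = 3: numerator weight 8, denominator 7.
8·10.6177634946 = 84.9421079568; subtract 10.6306771846 → 74.3114307722
Extrapolated: 74.3114307722 / 7 = 10.6159186817
Gap between inputs: 1.291e-02; correction applied: −0.0018448129.

10.615919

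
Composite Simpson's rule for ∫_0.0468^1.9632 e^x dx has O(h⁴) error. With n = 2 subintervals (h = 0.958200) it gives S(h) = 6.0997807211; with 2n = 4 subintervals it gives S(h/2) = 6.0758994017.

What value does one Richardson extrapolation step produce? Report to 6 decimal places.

6.074307

The method has order 4: 2^4 = 16.
2^4×A(h/2) = 97.2143904272; minus A(h) gives 91.1146097061.
Divide by 2^4 − 1 = 15.
Extrapolated: 91.1146097061 / 15 = 6.0743073137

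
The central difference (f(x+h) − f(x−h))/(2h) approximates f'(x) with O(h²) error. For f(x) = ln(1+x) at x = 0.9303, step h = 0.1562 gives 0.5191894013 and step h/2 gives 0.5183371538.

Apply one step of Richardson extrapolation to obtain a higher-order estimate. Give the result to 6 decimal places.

With r = 2 the leading error scales as h^2, so the weight is 2^2 = 4.
Weighted: 2.0733486152 − 0.5191894013 = 1.5541592139
(4 × 0.5183371538 − 0.5191894013)/(4 − 1) = 0.5180530713

0.518053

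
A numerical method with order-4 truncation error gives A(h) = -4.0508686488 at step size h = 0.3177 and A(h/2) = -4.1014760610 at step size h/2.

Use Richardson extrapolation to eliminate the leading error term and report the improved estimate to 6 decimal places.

-4.104850

r = 4: numerator weight 16, denominator 15.
Numerator 16·A(h/2) − A(h) = 16·(-4.1014760610) − (-4.0508686488) = -61.5727483272
Extrapolated: (-61.5727483272) / 15 = -4.1048498885
Correction |R − A(h/2)| = 3.374e-03; gap |A(h/2) − A(h)| = 5.061e-02.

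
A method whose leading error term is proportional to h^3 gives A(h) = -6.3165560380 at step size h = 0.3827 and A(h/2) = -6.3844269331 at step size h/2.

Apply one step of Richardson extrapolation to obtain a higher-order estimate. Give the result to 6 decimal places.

With r = 3 the leading error scales as h^3, so the weight is 2^3 = 8.
8×(-6.3844269331) = -51.0754154648; subtract (-6.3165560380) → -44.7588594268
(-44.7588594268) ÷ 7 = -6.3941227753
Correction |R − A(h/2)| = 9.696e-03; gap |A(h/2) − A(h)| = 6.787e-02.

-6.394123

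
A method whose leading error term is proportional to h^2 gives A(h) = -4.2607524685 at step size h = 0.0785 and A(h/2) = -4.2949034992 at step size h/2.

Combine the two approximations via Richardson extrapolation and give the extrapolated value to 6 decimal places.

-4.306287

Order 2 gives 2^r = 4 and 2^r − 1 = 3.
4×(-4.2949034992) = -17.1796139968; (-17.1796139968) − (-4.2607524685) = -12.9188615283
Denominator 4 − 1 = 3.
(-12.9188615283) ÷ 3 = -4.3062871761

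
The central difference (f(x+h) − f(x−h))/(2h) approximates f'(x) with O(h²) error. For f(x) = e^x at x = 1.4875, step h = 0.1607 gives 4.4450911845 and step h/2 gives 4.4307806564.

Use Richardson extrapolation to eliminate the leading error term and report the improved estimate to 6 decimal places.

With r = 2 the leading error scales as h^2, so the weight is 2^2 = 4.
Weighted: 17.7231226256 − 4.4450911845 = 13.2780314411
(4·4.4307806564 − 4.4450911845)/(4 − 1) = 4.4260104804
Correction |R − A(h/2)| = 4.770e-03; gap |A(h/2) − A(h)| = 1.431e-02.

4.426010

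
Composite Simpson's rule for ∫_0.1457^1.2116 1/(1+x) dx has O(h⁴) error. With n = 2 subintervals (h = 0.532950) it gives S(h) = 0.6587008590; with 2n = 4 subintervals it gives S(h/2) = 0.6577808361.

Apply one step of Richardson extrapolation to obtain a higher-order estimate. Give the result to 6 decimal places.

0.657720

The method has order 4: 2^4 = 16.
2^4×A(h/2) = 10.5244933776; minus A(h) gives 9.8657925186.
Divide by 2^4 − 1 = 15.
9.8657925186 ÷ 15 = 0.6577195012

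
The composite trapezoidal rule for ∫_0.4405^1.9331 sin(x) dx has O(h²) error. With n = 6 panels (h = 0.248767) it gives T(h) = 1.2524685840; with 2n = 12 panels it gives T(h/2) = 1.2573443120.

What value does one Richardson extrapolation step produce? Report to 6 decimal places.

1.258970

Leading term ∝ h^2; use weight 4 = 2^2.
4 × 1.2573443120 = 5.0293772480; 5.0293772480 − 1.2524685840 = 3.7769086640
(4 × 1.2573443120 − 1.2524685840)/(4 − 1) = 1.2589695547
Correction |R − A(h/2)| = 1.625e-03; gap |A(h/2) − A(h)| = 4.876e-03.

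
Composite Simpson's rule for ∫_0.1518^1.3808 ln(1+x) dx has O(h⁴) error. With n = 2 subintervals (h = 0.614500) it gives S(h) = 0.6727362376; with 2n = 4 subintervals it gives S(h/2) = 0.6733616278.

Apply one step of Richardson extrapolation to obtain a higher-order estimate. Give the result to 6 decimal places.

Order 4 gives 2^r = 16 and 2^r − 1 = 15.
2^4 × A(h/2) = 10.7737860448; minus A(h) gives 10.1010498072.
(16 × 0.6733616278 − 0.6727362376)/(16 − 1) = 0.6734033205
Gap between inputs: 6.254e-04; correction applied: +0.0000416927.

0.673403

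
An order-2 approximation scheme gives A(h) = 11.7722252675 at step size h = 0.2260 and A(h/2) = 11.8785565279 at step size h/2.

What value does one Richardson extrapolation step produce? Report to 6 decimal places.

11.914000

Method order is 2; weight 2^2 = 4.
2^2·A(h/2) = 47.5142261116; minus A(h) gives 35.7420008441.
R = 35.7420008441/3 = 11.9140002814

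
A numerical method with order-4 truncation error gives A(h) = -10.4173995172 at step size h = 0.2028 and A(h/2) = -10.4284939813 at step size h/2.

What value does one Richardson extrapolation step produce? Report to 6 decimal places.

-10.429234

The method has order 4: 2^4 = 16.
Top: 16(-10.4284939813) − (-10.4173995172) = -156.4385041836
Divide by 2^4 − 1 = 15.
Extrapolated: (-156.4385041836) / 15 = -10.4292336122
Shift from A(h/2): −0.0007396309.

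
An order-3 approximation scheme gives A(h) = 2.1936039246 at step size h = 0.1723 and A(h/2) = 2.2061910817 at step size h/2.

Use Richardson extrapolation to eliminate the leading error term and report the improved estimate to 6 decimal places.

2.207989

Leading term ∝ h^3; use weight 8 = 2^3.
2^3 × A(h/2) = 17.6495286536; minus A(h) gives 15.4559247290.
15.4559247290 ÷ 7 = 2.2079892470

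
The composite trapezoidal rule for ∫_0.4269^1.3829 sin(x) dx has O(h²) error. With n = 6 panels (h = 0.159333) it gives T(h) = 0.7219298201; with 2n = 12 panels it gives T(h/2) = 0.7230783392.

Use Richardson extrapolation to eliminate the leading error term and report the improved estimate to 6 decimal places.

0.723461

r = 2: numerator weight 4, denominator 3.
4×0.7230783392 − 0.7219298201 = 2.1703835367
Denominator 4 − 1 = 3.
So the Richardson estimate is 0.7234611789.
Gap between inputs: 1.149e-03; correction applied: +0.0003828397.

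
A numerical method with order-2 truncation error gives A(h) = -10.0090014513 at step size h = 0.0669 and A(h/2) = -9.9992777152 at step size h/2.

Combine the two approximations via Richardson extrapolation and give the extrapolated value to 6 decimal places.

With r = 2 the leading error scales as h^2, so the weight is 2^2 = 4.
4·(-9.9992777152) = -39.9971108608; subtract (-10.0090014513) → -29.9881094095
(-29.9881094095) ÷ 3 = -9.9960364698

-9.996036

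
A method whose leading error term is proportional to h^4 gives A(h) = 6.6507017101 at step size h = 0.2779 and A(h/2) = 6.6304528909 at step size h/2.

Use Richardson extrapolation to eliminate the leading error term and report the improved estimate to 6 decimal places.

Leading term ∝ h^4; use weight 16 = 2^4.
Weighted: 106.0872462544 − 6.6507017101 = 99.4365445443
Divide by 2^4 − 1 = 15.
R = 99.4365445443/15 = 6.6291029696

6.629103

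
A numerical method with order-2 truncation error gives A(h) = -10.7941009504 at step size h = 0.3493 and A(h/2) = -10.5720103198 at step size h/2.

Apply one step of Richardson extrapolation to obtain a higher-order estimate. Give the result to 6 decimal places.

-10.497980

Method order is 2; weight 2^2 = 4.
2^2·A(h/2) = -42.2880412792; minus A(h) gives -31.4939403288.
Denominator 4 − 1 = 3.
(-31.4939403288) ÷ 3 = -10.4979801096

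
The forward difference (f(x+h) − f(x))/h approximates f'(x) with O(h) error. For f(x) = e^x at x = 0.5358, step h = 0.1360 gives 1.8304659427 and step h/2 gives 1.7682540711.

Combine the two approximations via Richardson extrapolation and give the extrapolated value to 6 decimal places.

1.706042

r = 1, so 2^r = 2.
2^1 × A(h/2) = 3.5365081422; minus A(h) gives 1.7060421995.
1.7060421995 ÷ 1 = 1.7060421995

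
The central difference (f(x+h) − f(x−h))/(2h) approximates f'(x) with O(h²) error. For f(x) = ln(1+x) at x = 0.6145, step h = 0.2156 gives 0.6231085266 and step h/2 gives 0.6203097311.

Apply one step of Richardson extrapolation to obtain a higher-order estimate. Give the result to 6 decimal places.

0.619377

Method order is 2; weight 2^2 = 4.
Difference of the inputs: 0.6203097311 − 0.6231085266 = -0.0027987955
Correction (A(h/2) − A(h))/(4 − 1) = (-0.0027987955)/3 = -0.0009329318
R = A(h/2) + (A(h/2) − A(h))/3 = 0.6203097311 − 0.0009329318 = 0.6193767993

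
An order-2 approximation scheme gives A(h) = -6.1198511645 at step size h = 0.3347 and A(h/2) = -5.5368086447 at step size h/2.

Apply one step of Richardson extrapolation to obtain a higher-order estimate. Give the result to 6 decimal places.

-5.342461

Error is O(h^2); halving h shrinks it by 2^2 = 4.
Weighted: (-22.1472345788) − (-6.1198511645) = -16.0273834143
R = (-16.0273834143)/3 = -5.3424611381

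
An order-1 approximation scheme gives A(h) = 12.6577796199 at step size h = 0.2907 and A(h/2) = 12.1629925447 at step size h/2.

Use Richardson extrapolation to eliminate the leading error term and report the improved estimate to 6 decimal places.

11.668205

Leading term ∝ h^1; use weight 2 = 2^1.
2 × 12.1629925447 = 24.3259850894; subtract 12.6577796199 → 11.6682054695
(2 × 12.1629925447 − 12.6577796199)/(2 − 1) = 11.6682054695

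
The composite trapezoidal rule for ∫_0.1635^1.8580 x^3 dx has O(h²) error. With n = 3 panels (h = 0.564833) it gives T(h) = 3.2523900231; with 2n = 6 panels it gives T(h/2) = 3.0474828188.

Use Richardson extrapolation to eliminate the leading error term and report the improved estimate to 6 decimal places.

2.979180

r = 2, so 2^r = 4.
4*3.0474828188 = 12.1899312752; 12.1899312752 − 3.2523900231 = 8.9375412521
R = 8.9375412521/3 = 2.9791804174
Correction |R − A(h/2)| = 6.830e-02; gap |A(h/2) − A(h)| = 2.049e-01.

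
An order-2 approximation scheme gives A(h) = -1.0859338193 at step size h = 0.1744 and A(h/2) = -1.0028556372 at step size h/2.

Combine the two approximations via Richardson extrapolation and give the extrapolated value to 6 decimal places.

-0.975163

Error is O(h^2); halving h shrinks it by 2^2 = 4.
4·(-1.0028556372) = -4.0114225488; (-4.0114225488) − (-1.0859338193) = -2.9254887295
Denominator 4 − 1 = 3.
Result: -0.9751629098
Gap between inputs: 8.308e-02; correction applied: +0.0276927274.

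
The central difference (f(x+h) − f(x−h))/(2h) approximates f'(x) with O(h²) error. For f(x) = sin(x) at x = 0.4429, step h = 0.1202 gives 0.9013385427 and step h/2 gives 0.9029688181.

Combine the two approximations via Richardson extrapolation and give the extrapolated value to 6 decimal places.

0.903512

Leading term ∝ h^2; use weight 4 = 2^2.
4*0.9029688181 − 0.9013385427 = 2.7105367297
R = 2.7105367297/3 = 0.9035122432
Shift from A(h/2): +0.0005434251.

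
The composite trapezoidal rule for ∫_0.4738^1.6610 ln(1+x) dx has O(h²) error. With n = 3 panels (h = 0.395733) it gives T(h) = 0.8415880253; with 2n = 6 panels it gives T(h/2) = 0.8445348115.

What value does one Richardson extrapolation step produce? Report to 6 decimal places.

Leading term ∝ h^2; use weight 4 = 2^2.
4×0.8445348115 − 0.8415880253 = 2.5365512207
Divide by 2^2 − 1 = 3.
R = 2.5365512207/3 = 0.8455170736
Shift from A(h/2): +0.0009822621.

0.845517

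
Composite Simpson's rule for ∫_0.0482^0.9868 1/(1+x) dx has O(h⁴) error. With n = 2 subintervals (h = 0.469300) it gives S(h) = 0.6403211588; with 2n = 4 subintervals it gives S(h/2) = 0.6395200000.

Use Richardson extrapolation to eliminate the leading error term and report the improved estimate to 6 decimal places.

Method order is 4; weight 2^4 = 16.
Top: 16(0.6395200000) − (0.6403211588) = 9.5919988412
9.5919988412 ÷ 15 = 0.6394665894
Shift from A(h/2): −0.0000534106.

0.639467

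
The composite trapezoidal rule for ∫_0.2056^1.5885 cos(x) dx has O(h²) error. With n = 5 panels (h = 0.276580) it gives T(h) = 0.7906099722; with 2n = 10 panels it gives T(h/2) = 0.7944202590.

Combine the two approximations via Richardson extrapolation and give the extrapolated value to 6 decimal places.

0.795690

Error is O(h^2); halving h shrinks it by 2^2 = 4.
Numerator 4 × A(h/2) − A(h) = 4 × 0.7944202590 − 0.7906099722 = 2.3870710638
R = 2.3870710638/3 = 0.7956903546
Shift from A(h/2): +0.0012700956.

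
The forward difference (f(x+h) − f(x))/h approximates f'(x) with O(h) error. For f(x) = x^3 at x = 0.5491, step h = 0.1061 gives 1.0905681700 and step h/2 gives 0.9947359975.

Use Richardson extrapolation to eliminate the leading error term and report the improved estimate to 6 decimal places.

0.898904

Leading term ∝ h^1; use weight 2 = 2^1.
2^1 × A(h/2) = 1.9894719950; minus A(h) gives 0.8989038250.
0.8989038250 ÷ 1 = 0.8989038250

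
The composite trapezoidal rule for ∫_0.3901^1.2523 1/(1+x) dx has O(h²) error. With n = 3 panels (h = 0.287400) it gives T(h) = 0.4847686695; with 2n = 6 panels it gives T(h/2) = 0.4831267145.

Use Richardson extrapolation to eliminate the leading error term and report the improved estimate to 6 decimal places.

0.482579

The method has order 2: 2^2 = 4.
2^2 × A(h/2) = 1.9325068580; minus A(h) gives 1.4477381885.
Denominator 4 − 1 = 3.
(4 × 0.4831267145 − 0.4847686695)/(4 − 1) = 0.4825793962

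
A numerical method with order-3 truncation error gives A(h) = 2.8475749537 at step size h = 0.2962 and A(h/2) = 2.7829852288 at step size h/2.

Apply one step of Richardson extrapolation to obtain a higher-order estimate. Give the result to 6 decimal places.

2.773758

With r = 3 the leading error scales as h^3, so the weight is 2^3 = 8.
A(h/2) − A(h) = 2.7829852288 − 2.8475749537 = -0.0645897249
Correction (A(h/2) − A(h))/(8 − 1) = (-0.0645897249)/7 = -0.0092271036
R = A(h/2) + (A(h/2) − A(h))/7 = 2.7829852288 − 0.0092271036 = 2.7737581252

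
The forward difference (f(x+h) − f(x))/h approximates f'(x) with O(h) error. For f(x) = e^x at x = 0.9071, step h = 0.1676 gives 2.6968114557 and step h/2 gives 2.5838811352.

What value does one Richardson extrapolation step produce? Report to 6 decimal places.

2.470951

Leading term ∝ h^1; use weight 2 = 2^1.
A(h/2) − A(h) = 2.5838811352 − 2.6968114557 = -0.1129303205
Correction (A(h/2) − A(h))/(2 − 1) = (-0.1129303205)/1 = -0.1129303205
R = 2.5838811352 − 0.1129303205 = 2.4709508147
Gap between inputs: 1.129e-01; correction applied: −0.1129303205.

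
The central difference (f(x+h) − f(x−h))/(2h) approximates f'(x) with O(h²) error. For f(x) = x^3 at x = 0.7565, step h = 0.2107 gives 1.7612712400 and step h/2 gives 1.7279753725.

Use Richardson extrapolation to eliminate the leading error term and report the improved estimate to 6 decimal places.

1.716877

Leading term ∝ h^2; use weight 4 = 2^2.
Weighted: 6.9119014900 − 1.7612712400 = 5.1506302500
Denominator 4 − 1 = 3.
(4 × 1.7279753725 − 1.7612712400)/(4 − 1) = 1.7168767500
Correction |R − A(h/2)| = 1.110e-02; gap |A(h/2) − A(h)| = 3.330e-02.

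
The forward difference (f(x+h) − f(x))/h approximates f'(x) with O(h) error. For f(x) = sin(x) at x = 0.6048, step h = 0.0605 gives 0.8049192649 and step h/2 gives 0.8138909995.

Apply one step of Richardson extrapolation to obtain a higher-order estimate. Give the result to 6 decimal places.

0.822863

Error is O(h^1); halving h shrinks it by 2^1 = 2.
2×0.8138909995 = 1.6277819990; 1.6277819990 − 0.8049192649 = 0.8228627341
Divide by 2^1 − 1 = 1.
So the Richardson estimate is 0.8228627341.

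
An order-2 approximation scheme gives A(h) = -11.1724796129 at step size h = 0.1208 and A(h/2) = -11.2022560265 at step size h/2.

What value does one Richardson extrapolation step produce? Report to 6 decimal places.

-11.212181

r = 2: numerator weight 4, denominator 3.
Difference of the inputs: -11.2022560265 − (-11.1724796129) = -0.0297764136
Correction (A(h/2) − A(h))/(4 − 1) = (-0.0297764136)/3 = -0.0099254712
R = A(h/2) + (A(h/2) − A(h))/3 = -11.2022560265 − 0.0099254712 = -11.2121814977
Shift from A(h/2): −0.0099254712.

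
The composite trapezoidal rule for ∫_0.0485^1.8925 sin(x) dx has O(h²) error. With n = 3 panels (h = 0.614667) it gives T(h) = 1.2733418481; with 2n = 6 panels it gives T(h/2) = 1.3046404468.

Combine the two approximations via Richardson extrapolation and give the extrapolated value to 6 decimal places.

With r = 2 the leading error scales as h^2, so the weight is 2^2 = 4.
4*1.3046404468 = 5.2185617872; 5.2185617872 − 1.2733418481 = 3.9452199391
R = 3.9452199391/3 = 1.3150733130

1.315073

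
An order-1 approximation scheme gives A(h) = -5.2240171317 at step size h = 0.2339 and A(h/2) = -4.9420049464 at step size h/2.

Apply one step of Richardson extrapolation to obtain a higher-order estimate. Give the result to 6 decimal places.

-4.659993

Method order is 1; weight 2^1 = 2.
2 × (-4.9420049464) − (-5.2240171317) = -4.6599927611
Denominator 2 − 1 = 1.
Result: -4.6599927611
Correction |R − A(h/2)| = 2.820e-01; gap |A(h/2) − A(h)| = 2.820e-01.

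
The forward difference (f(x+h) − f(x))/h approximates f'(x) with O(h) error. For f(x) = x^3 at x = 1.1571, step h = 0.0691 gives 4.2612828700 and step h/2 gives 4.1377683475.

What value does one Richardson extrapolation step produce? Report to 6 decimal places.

4.014254

Error is O(h^1); halving h shrinks it by 2^1 = 2.
Top: 2(4.1377683475) − (4.2612828700) = 4.0142538250
(2 × 4.1377683475 − 4.2612828700)/(2 − 1) = 4.0142538250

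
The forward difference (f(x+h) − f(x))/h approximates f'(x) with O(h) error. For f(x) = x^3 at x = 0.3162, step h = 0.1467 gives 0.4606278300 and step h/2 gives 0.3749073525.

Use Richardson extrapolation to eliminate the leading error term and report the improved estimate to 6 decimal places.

0.289187

Error is O(h^1); halving h shrinks it by 2^1 = 2.
A(h/2) − A(h) = 0.3749073525 − 0.4606278300 = -0.0857204775
Divide by 2^1 − 1 = 1: (-0.0857204775)/1 = -0.0857204775
R = 0.3749073525 − 0.0857204775 = 0.2891868750
Correction |R − A(h/2)| = 8.572e-02; gap |A(h/2) − A(h)| = 8.572e-02.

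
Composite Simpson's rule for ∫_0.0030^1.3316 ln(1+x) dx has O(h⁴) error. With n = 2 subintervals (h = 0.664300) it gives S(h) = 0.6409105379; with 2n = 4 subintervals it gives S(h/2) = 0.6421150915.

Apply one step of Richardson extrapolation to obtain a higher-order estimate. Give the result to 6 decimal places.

0.642195

With r = 4 the leading error scales as h^4, so the weight is 2^4 = 16.
2^4·A(h/2) = 10.2738414640; minus A(h) gives 9.6329309261.
Extrapolated: 9.6329309261 / 15 = 0.6421953951
Shift from A(h/2): +0.0000803036.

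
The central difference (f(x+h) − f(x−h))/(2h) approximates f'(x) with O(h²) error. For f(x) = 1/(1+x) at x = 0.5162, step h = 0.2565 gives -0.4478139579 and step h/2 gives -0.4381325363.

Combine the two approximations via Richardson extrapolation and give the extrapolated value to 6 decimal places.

Error is O(h^2); halving h shrinks it by 2^2 = 4.
Difference of the inputs: -0.4381325363 − (-0.4478139579) = 0.0096814216
Divide by 2^2 − 1 = 3: 0.0096814216/3 = 0.0032271405
R = A(h/2) + (A(h/2) − A(h))/3 = -0.4381325363 + 0.0032271405 = -0.4349053958

-0.434905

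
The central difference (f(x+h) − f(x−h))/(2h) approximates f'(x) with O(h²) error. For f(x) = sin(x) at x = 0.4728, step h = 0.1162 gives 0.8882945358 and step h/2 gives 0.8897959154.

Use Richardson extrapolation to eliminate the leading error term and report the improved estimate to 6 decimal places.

With r = 2 the leading error scales as h^2, so the weight is 2^2 = 4.
Difference of the inputs: 0.8897959154 − 0.8882945358 = 0.0015013796
Correction (A(h/2) − A(h))/(4 − 1) = 0.0015013796/3 = 0.0005004599
R = A(h/2) + (A(h/2) − A(h))/3 = 0.8897959154 + 0.0005004599 = 0.8902963753
Shift from A(h/2): +0.0005004599.

0.890296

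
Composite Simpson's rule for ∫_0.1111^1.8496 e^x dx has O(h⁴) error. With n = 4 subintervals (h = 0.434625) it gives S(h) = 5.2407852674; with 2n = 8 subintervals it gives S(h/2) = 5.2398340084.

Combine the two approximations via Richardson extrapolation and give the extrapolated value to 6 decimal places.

r = 4, so 2^r = 16.
Top: 16(5.2398340084) − (5.2407852674) = 78.5965588670
Divide by 2^4 − 1 = 15.
Extrapolated: 78.5965588670 / 15 = 5.2397705911
Shift from A(h/2): −0.0000634173.

5.239771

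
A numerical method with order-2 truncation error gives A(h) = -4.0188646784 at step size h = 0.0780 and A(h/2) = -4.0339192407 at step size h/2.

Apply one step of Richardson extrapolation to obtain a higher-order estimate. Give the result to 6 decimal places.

With r = 2 the leading error scales as h^2, so the weight is 2^2 = 4.
2^2×A(h/2) = -16.1356769628; minus A(h) gives -12.1168122844.
Denominator 4 − 1 = 3.
(4×(-4.0339192407) − (-4.0188646784))/(4 − 1) = -4.0389374281
Gap between inputs: 1.505e-02; correction applied: −0.0050181874.

-4.038937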